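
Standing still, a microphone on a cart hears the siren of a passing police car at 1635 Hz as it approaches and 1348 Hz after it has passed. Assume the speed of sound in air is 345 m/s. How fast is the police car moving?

f₁/f₂ = (v + v_s)/(v − v_s), so v_s = v · (f₁ − f₂)/(f₁ + f₂).
v_s = 345 × (1635 − 1348)/(1635 + 1348) = 345 × 287/2983 ≈ 33 m/s.

33 m/s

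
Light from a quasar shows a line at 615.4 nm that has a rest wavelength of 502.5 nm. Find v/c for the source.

0.200

λ'/λ₀ = 1.2247 > 1 (redshift), so the source is receding.
λ'/λ₀ = √((1 + β)/(1 − β)) for a receding source ⇒ β = (r² − 1)/(r² + 1) with r = λ'/λ₀.
β = (1.4998 − 1)/(1.4998 + 1) ≈ 0.200.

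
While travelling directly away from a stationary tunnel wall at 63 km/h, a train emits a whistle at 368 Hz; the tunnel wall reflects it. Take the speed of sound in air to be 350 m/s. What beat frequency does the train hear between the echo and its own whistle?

35.0 Hz

63 km/h = 17.5 m/s.
The tunnel wall receives the sound from a moving source: f₁ = f₀ · v/(v + v_e) = 368 × 350/367.5 ≈ 350.5 Hz.
On the return leg the train is a moving observer: f₂ = f₁ · (v − v_e)/v = 350.5 × 332.5/350 ≈ 333.0 Hz.
Beat against the emitted tone: |f₂ − f₀| = 2v_e·f₀/(v + v_e) = 2 × 17.5 × 368/367.5 ≈ 35.0 Hz.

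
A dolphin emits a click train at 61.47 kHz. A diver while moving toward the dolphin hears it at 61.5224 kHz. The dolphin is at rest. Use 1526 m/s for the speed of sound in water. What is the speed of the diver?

1.30 m/s

f' = f · (v + v_o)/v ⇒ v_o = v · |f'/f − 1|.
v_o = 1526 × |61.5224/61.47 − 1| = 1526 × 0.0008524 ≈ 1.30 m/s.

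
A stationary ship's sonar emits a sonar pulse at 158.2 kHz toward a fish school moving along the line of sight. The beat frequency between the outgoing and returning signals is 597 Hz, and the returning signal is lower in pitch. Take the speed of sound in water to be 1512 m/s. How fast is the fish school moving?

2.86 m/s

Double Doppler shift off a moving reflector: f₂ = f₀ · (v + u)/(v − u) (u > 0 toward emitter).
Returning signal is lower, so f₂ = f₀ − Δf = 158200 − 597 = 157603 Hz.
Rearranging, u = v · (f₂ − f₀)/(f₂ + f₀) = 1512 × -597/315803 ≈ -2.86 m/s.
So the fish school is moving at 2.86 m/s away from the emitter.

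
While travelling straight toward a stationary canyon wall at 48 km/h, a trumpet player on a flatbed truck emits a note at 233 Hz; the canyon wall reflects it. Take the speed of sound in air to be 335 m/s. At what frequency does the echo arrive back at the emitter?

252 Hz

48 km/h = 13.33 m/s.
The canyon wall receives the sound from a moving source: f₁ = f₀ · v/(v − v_e) = 233 × 335/321.67 ≈ 243 Hz.
On the return leg the trumpet player on a flatbed truck is a moving observer: f₂ = f₁ · (v + v_e)/v = 243 × 348.33/335 ≈ 252 Hz.
Equivalently f₂ = f₀ · (v + v_e)/(v − v_e).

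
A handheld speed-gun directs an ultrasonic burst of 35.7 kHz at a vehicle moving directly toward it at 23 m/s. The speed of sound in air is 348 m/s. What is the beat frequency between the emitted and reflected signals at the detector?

5053 Hz

The vehicle first receives the wave as a moving observer: f₁ = f₀ · (v + u)/v = 35.7 × (348 + 23)/348 ≈ 38.06 kHz.
The reflection then acts as a moving source: f₂ = f₁ · v/(v − u) ≈ 40.75 kHz.
Beat frequency (with f₀ = 35700 Hz): |f₂ − f₀| = 2u·f₀/(v − u) = 2 × 23 × 35700/325 ≈ 5053 Hz.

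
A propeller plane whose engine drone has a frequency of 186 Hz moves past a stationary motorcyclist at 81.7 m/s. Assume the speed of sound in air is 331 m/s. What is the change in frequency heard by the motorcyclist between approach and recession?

Approaching: f₁ = f · v/(v − v_s) = 186 × 331/249.3 ≈ 247.0 Hz.
Receding: f₂ = f · v/(v + v_s) = 186 × 331/412.7 ≈ 149.2 Hz.
Drop: f₁ − f₂ = 2f·v·v_s/(v² − v_s²) = 2 × 186 × 331 × 81.7/(331² − 81.7²) ≈ 97.8 Hz.

97.8 Hz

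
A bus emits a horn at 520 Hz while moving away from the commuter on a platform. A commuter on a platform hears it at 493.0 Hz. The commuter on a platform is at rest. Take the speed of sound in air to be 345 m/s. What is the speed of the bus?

18.9 m/s

f' = f · v/(v + v_s) ⇒ v_s = v · |1 − f/f'|.
v_s = 345 × |1 − 520/493.0| = 345 × 0.05477 ≈ 18.9 m/s.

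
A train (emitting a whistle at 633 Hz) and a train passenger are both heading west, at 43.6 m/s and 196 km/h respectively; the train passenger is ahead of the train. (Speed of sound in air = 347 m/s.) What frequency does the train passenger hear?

610 Hz

196 km/h = 54.44 m/s.
The train passenger is ahead, so the train is moving toward it while the train passenger is moving away from the train.
With source approaching and observer receding, f' = f · (v − v_o)/(v − v_s).
f' = 633 × (347 − 54.44)/(347 − 43.6) = 633 × 292.56/303.4 ≈ 610 Hz.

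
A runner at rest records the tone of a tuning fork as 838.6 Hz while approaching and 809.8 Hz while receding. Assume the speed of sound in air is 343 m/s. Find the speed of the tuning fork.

6.0 m/s

f₁/f₂ = (v + v_s)/(v − v_s), so v_s = v · (f₁ − f₂)/(f₁ + f₂).
v_s = 343 × (838.6 − 809.8)/(838.6 + 809.8) = 343 × 28.8/1648.4 ≈ 6.0 m/s.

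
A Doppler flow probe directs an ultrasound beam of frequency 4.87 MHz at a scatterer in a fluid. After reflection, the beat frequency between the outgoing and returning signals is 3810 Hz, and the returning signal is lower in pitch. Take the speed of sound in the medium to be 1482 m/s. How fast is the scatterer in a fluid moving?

0.58 m/s

Double Doppler shift off a moving reflector: f₂ = f₀ · (v + u)/(v − u) (u > 0 toward emitter).
Returning signal is lower, so f₂ = f₀ − Δf = 4870000 − 3810 = 4866190 Hz.
Rearranging, u = v · (f₂ − f₀)/(f₂ + f₀) = 1482 × -3810/9736190 ≈ -0.58 m/s.
So the scatterer in a fluid is moving at 0.58 m/s away from the emitter.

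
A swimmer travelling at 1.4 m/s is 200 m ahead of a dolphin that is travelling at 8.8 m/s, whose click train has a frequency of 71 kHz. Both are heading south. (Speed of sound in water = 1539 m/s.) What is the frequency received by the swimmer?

The swimmer is ahead, so the dolphin is moving toward it while the swimmer is moving away from the dolphin.
With source approaching and observer receding, f' = f · (v − v_o)/(v − v_s).
f' = 71 × (1539 − 1.4)/(1539 − 8.8) = 71 × 1537.6/1530.2 ≈ 71.3 kHz.

71.3 kHz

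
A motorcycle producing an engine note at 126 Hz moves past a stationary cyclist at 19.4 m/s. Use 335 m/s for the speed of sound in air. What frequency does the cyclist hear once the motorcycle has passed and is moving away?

119 Hz

Receding: f₂ = f · v/(v + v_s) = 126 × 335/354.4 ≈ 119 Hz.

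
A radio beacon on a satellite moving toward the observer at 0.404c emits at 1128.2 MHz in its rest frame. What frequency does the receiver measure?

1731.6 MHz

Relativistic Doppler for frequency: f' = f₀ · √((1 + β)/(1 − β)).
f' = 1128.2 × √(1.4040/0.5960) = 1128.2 × 1.53483 ≈ 1731.6 MHz.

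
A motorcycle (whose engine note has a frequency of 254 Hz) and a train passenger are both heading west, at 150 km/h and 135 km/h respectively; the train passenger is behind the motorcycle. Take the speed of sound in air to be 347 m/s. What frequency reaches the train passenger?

150 km/h = 41.67 m/s; 135 km/h = 37.5 m/s.
The train passenger is behind, so the motorcycle is moving away from it while the train passenger is moving toward the motorcycle.
General Doppler shift: f' = f · (v + v_o)/(v + v_s).
f' = 254 × (347 + 37.5)/(347 + 41.67) = 254 × 384.5/388.67 ≈ 251 Hz.

251 Hz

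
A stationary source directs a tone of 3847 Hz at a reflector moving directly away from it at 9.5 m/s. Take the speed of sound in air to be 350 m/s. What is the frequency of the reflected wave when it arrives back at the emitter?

3644 Hz

The reflector first receives the wave as a moving observer: f₁ = f₀ · (v − u)/v = 3847 × (350 − 9.5)/350 ≈ 3743 Hz.
The reflection then acts as a moving source: f₂ = f₁ · v/(v + u) ≈ 3644 Hz.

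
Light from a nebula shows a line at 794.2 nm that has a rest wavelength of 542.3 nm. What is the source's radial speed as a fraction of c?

λ'/λ₀ = 1.4645 > 1 (redshift), so the source is receding.
λ'/λ₀ = √((1 + β)/(1 − β)) for a receding source ⇒ β = (r² − 1)/(r² + 1) with r = λ'/λ₀.
β = (2.1448 − 1)/(2.1448 + 1) ≈ 0.364.

0.364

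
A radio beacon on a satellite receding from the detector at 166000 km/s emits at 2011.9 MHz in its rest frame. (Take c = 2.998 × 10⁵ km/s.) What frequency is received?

1078.3 MHz

β = v/c = 166000/299800 = 0.5537.
Relativistic Doppler for frequency: f' = f₀ · √((1 − β)/(1 + β)).
f' = 2011.9 × √(0.4463/1.5537) = 2011.9 × 0.53595 ≈ 1078.3 MHz.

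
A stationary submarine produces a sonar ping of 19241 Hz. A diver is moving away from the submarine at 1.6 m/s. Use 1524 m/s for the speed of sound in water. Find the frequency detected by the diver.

Only the observer moves, away from the source, so f' = f · (v − v_o)/v.
f' = 19241 × (1524 − 1.6)/1524 = 19241 × 1522.4/1524 ≈ 19221 Hz.

19221 Hz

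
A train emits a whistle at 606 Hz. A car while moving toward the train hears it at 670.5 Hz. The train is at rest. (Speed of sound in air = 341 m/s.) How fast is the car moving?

36 m/s

f' = f · (v + v_o)/v ⇒ v_o = v · |f'/f − 1|.
v_o = 341 × |670.5/606 − 1| = 341 × 0.1064 ≈ 36 m/s.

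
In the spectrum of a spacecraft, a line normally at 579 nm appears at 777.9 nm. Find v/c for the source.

λ'/λ₀ = 1.3435 > 1 (redshift), so the source is receding.
λ'/λ₀ = √((1 + β)/(1 − β)) for a receding source ⇒ β = (r² − 1)/(r² + 1) with r = λ'/λ₀.
β = (1.8051 − 1)/(1.8051 + 1) ≈ 0.287.

0.287c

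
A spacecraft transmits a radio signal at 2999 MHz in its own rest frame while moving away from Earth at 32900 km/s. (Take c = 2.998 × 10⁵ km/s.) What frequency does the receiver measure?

β = v/c = 32900/299800 = 0.1097.
Relativistic Doppler for frequency: f' = f₀ · √((1 − β)/(1 + β)).
f' = 2999 × √(0.8903/1.1097) = 2999 × 0.89567 ≈ 2686.1 MHz.

2686.1 MHz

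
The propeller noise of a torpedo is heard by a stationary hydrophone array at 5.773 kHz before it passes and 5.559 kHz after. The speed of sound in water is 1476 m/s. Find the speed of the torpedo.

28 m/s

f₁/f₂ = (v + v_s)/(v − v_s), so v_s = v · (f₁ − f₂)/(f₁ + f₂).
v_s = 1476 × (5.773 − 5.559)/(5.773 + 5.559) = 1476 × 0.214/11.332 ≈ 28 m/s.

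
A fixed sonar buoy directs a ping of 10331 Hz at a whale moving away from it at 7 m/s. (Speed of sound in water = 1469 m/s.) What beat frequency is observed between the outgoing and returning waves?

98 Hz

At the whale (a moving observer), f₁ = f₀ · (v − u)/v = 10331 × 1462/1469 ≈ 10281.8 Hz.
The reflection then acts as a moving source: f₂ = f₁ · v/(v + u) ≈ 10233.0 Hz.
Beat frequency: |f₂ − f₀| = 2u·f₀/(v + u) = 2 × 7 × 10331/1476 ≈ 98 Hz.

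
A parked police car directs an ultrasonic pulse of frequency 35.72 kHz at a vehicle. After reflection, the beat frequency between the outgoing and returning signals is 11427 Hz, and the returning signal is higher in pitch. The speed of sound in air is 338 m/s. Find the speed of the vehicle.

47 m/s

Double Doppler shift off a moving reflector: f₂ = f₀ · (v + u)/(v − u) (u > 0 toward emitter).
Returning signal is higher, so f₂ = f₀ + Δf = 35720 + 11427 = 47147 Hz.
Rearranging, u = v · (f₂ − f₀)/(f₂ + f₀) = 338 × 11427/82867 ≈ 47 m/s.
So the vehicle is moving at 47 m/s toward the emitter.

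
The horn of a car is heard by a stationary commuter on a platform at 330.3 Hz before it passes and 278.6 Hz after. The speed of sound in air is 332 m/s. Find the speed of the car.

f₁/f₂ = (v + v_s)/(v − v_s), so v_s = v · (f₁ − f₂)/(f₁ + f₂).
v_s = 332 × (330.3 − 278.6)/(330.3 + 278.6) = 332 × 51.7/608.9 ≈ 28 m/s.

28 m/s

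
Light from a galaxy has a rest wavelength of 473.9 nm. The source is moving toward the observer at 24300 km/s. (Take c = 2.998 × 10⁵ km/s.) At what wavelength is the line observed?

436.9 nm

β = v/c = 24300/299800 = 0.0811.
Relativistic Doppler for wavelength: λ' = λ₀ · √((1 − β)/(1 + β)).
λ' = 473.9 × √(0.9189/1.0811) = 473.9 × 0.92198 ≈ 436.9 nm.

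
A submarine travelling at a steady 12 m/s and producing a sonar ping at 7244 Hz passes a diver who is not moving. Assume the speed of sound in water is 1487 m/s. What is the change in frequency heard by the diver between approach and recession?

117 Hz

Approaching: f₁ = f · v/(v − v_s) = 7244 × 1487/1475 ≈ 7303 Hz.
Receding: f₂ = f · v/(v + v_s) = 7244 × 1487/1499 ≈ 7186 Hz.
Drop: f₁ − f₂ = 2f·v·v_s/(v² − v_s²) = 2 × 7244 × 1487 × 12/(1487² − 12²) ≈ 117 Hz.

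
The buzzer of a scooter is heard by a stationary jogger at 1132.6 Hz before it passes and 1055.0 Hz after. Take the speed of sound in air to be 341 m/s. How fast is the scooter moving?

12.1 m/s

f₁/f₂ = (v + v_s)/(v − v_s), so v_s = v · (f₁ − f₂)/(f₁ + f₂).
v_s = 341 × (1132.6 − 1055.0)/(1132.6 + 1055.0) = 341 × 77.6/2187.6 ≈ 12.1 m/s.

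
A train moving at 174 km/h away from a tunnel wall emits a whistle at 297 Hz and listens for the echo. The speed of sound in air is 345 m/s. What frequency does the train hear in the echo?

224 Hz

174 km/h = 48.33 m/s.
The tunnel wall receives the sound from a moving source: f₁ = f₀ · v/(v + v_e) = 297 × 345/393.33 ≈ 261 Hz.
On the return leg the train is a moving observer: f₂ = f₁ · (v − v_e)/v = 261 × 296.67/345 ≈ 224 Hz.
Equivalently f₂ = f₀ · (v − v_e)/(v + v_e).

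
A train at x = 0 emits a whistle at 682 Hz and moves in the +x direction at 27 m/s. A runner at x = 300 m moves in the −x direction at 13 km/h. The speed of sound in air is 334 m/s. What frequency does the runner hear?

750 Hz

13 km/h = 3.611 m/s.
The observer lies on the +x side, so the source is heading toward the observer and the observer is heading toward the source.
Both move, so f' = f · (v + v_o)/(v − v_s).
f' = 682 × (334 + 3.611)/(334 − 27) = 682 × 337.61/307 ≈ 750 Hz.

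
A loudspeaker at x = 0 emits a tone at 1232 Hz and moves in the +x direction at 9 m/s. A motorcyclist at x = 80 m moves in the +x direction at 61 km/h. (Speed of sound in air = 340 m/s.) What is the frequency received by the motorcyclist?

61 km/h = 16.94 m/s.
The observer lies on the +x side, so the source is heading toward the observer and the observer is heading away from the source.
With source approaching and observer receding, f' = f · (v − v_o)/(v − v_s).
f' = 1232 × (340 − 16.94)/(340 − 9) = 1232 × 323.06/331 ≈ 1202 Hz.

1202 Hz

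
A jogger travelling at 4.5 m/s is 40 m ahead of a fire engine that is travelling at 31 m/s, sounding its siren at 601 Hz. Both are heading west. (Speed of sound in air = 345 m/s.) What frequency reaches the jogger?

The jogger is ahead, so the fire engine is moving toward it while the jogger is moving away from the fire engine.
General Doppler shift: f' = f · (v − v_o)/(v − v_s).
f' = 601 × (345 − 4.5)/(345 − 31) = 601 × 340.5/314 ≈ 652 Hz.

652 Hz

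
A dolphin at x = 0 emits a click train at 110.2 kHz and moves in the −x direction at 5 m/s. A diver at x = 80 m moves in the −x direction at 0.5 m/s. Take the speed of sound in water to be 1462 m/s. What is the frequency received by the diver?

109.9 kHz

The observer lies on the +x side, so the source is heading away from the observer and the observer is heading toward the source.
Both move, so f' = f · (v + v_o)/(v + v_s).
f' = 110.2 × (1462 + 0.5)/(1462 + 5) = 110.2 × 1462.5/1467 ≈ 109.9 kHz.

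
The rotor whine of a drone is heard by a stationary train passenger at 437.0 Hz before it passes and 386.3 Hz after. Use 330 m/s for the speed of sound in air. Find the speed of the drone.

20.3 m/s

f₁/f₂ = (v + v_s)/(v − v_s), so v_s = v · (f₁ − f₂)/(f₁ + f₂).
v_s = 330 × (437.0 − 386.3)/(437.0 + 386.3) = 330 × 50.7/823.3 ≈ 20.3 m/s.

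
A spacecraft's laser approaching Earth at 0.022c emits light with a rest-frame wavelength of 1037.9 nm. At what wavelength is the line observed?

Relativistic Doppler for wavelength: λ' = λ₀ · √((1 − β)/(1 + β)).
λ' = 1037.9 × √(0.9780/1.0220) = 1037.9 × 0.97824 ≈ 1015.3 nm.

1015.3 nm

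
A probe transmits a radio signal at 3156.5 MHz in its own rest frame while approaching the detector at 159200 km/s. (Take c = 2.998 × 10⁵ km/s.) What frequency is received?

5703.2 MHz

β = v/c = 159200/299800 = 0.5310.
Relativistic Doppler for frequency: f' = f₀ · √((1 + β)/(1 − β)).
f' = 3156.5 × √(1.5310/0.4690) = 3156.5 × 1.80681 ≈ 5703.2 MHz.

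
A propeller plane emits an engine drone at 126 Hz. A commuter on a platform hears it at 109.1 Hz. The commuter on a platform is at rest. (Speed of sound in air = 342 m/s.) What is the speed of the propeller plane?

f' < f, so the propeller plane is receding.
f' = f · v/(v + v_s) ⇒ v_s = v · |1 − f/f'|.
v_s = 342 × |1 − 126/109.1| = 342 × 0.1549 ≈ 53 m/s.

53 m/s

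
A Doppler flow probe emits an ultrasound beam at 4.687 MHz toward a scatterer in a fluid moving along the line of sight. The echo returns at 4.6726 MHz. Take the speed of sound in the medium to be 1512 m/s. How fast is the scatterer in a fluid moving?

Double Doppler shift off a moving reflector: f₂ = f₀ · (v + u)/(v − u) (u > 0 toward emitter).
Rearranging, u = v · (f₂ − f₀)/(f₂ + f₀) = 1512 × -0.0144/9.3596 ≈ -2.33 m/s.
So the scatterer in a fluid is moving at 2.33 m/s away from the emitter.

2.33 m/s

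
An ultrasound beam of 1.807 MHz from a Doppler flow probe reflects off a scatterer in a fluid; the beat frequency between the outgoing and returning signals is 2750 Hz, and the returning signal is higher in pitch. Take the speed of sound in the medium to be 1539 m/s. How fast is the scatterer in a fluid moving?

Double Doppler shift off a moving reflector: f₂ = f₀ · (v + u)/(v − u) (u > 0 toward emitter).
Returning signal is higher, so f₂ = f₀ + Δf = 1807000 + 2750 = 1809750 Hz.
Rearranging, u = v · (f₂ − f₀)/(f₂ + f₀) = 1539 × 2750/3616750 ≈ 1.17 m/s.
So the scatterer in a fluid is moving at 1.17 m/s toward the emitter.

1.17 m/s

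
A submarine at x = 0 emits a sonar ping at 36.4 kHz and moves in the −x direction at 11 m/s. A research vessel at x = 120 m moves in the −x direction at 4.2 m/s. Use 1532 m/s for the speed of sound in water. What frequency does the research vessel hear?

36.2 kHz

The observer lies on the +x side, so the source is heading away from the observer and the observer is heading toward the source.
Both move, so f' = f · (v + v_o)/(v + v_s).
f' = 36.4 × (1532 + 4.2)/(1532 + 11) = 36.4 × 1536.2/1543 ≈ 36.2 kHz.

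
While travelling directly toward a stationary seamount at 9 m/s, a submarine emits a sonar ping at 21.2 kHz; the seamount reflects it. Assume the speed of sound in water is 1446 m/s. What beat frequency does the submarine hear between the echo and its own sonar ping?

266 Hz

The seamount receives the sound from a moving source: f₁ = f₀ · v/(v − v_e) = 21.2 × 1446/1437 ≈ 21.333 kHz.
On the return leg the submarine is a moving observer: f₂ = f₁ · (v + v_e)/v = 21.333 × 1455/1446 ≈ 21.466 kHz.
Equivalently f₂ = f₀ · (v + v_e)/(v − v_e).
Beat against the emitted tone (with f₀ = 21200 Hz): |f₂ − f₀| = 2v_e·f₀/(v − v_e) = 2 × 9 × 21200/1437 ≈ 266 Hz.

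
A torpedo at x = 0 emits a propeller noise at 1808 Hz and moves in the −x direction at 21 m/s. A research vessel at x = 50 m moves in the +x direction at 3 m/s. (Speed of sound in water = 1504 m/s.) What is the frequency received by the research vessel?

1780 Hz

The observer lies on the +x side, so the source is heading away from the observer and the observer is heading away from the source.
With source receding and observer receding, f' = f · (v − v_o)/(v + v_s).
f' = 1808 × (1504 − 3)/(1504 + 21) = 1808 × 1501/1525 ≈ 1780 Hz.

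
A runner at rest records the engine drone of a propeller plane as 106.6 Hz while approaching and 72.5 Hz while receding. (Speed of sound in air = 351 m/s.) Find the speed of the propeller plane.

67 m/s

f₁/f₂ = (v + v_s)/(v − v_s), so v_s = v · (f₁ − f₂)/(f₁ + f₂).
v_s = 351 × (106.6 − 72.5)/(106.6 + 72.5) = 351 × 34.1/179.1 ≈ 67 m/s.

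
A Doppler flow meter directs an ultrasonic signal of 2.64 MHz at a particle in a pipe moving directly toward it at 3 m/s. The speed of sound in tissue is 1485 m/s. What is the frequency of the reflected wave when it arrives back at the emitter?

The particle in a pipe first receives the wave as a moving observer: f₁ = f₀ · (v + u)/v = 2.64 × (1485 + 3)/1485 ≈ 2.645 MHz.
The reflection then acts as a moving source: f₂ = f₁ · v/(v − u) ≈ 2.651 MHz.

2.651 MHz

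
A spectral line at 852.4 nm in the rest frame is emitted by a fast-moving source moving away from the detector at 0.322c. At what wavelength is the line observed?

Relativistic Doppler for wavelength: λ' = λ₀ · √((1 + β)/(1 − β)).
λ' = 852.4 × √(1.3220/0.6780) = 852.4 × 1.39637 ≈ 1190.3 nm.

1190.3 nm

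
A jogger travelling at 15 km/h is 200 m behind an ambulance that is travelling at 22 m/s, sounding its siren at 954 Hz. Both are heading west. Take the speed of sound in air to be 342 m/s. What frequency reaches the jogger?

907 Hz

15 km/h = 4.167 m/s.
The jogger is behind, so the ambulance is moving away from it while the jogger is moving toward the ambulance.
General Doppler shift: f' = f · (v + v_o)/(v + v_s).
f' = 954 × (342 + 4.167)/(342 + 22) = 954 × 346.17/364 ≈ 907 Hz.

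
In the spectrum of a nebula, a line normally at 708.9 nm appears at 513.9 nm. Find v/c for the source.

λ'/λ₀ = 0.7249 < 1 (blueshift), so the source is approaching.
λ'/λ₀ = √((1 − β)/(1 + β)) for an approaching source ⇒ β = (1 − r²)/(1 + r²) with r = λ'/λ₀.
β = (1 − 0.5255)/(1 + 0.5255) ≈ 0.311.

0.311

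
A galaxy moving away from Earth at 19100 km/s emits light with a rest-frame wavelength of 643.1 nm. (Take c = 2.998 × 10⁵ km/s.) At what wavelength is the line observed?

685.5 nm

β = v/c = 19100/299800 = 0.0637.
Relativistic Doppler for wavelength: λ' = λ₀ · √((1 + β)/(1 − β)).
λ' = 643.1 × √(1.0637/0.9363) = 643.1 × 1.06587 ≈ 685.5 nm.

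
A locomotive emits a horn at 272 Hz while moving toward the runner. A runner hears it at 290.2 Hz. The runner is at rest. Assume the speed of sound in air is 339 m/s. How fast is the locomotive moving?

21.3 m/s

f' = f · v/(v − v_s) ⇒ v_s = v · |1 − f/f'|.
v_s = 339 × |1 − 272/290.2| = 339 × 0.06272 ≈ 21.3 m/s.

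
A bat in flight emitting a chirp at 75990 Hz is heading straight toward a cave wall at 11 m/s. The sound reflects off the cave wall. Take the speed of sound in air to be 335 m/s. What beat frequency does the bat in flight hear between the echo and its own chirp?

The cave wall receives the sound from a moving source: f₁ = f₀ · v/(v − v_e) = 75990 × 335/324 ≈ 78570 Hz.
On the return leg the bat in flight is a moving observer: f₂ = f₁ · (v + v_e)/v = 78570 × 346/335 ≈ 81150 Hz.
Beat against the emitted tone: |f₂ − f₀| = 2v_e·f₀/(v − v_e) = 2 × 11 × 75990/324 ≈ 5160 Hz.

5160 Hz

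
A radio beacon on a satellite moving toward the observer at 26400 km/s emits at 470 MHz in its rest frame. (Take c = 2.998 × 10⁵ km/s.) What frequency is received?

513.4 MHz

β = v/c = 26400/299800 = 0.0881.
Relativistic Doppler for frequency: f' = f₀ · √((1 + β)/(1 − β)).
f' = 470 × √(1.0881/0.9119) = 470 × 1.09230 ≈ 513.4 MHz.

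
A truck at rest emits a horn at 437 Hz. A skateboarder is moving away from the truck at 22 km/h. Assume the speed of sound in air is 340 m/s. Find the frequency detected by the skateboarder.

22 km/h = 6.111 m/s.
Moving observer, stationary source: f' = f · (v − v_o)/v.
f' = 437 × (340 − 6.111)/340 = 437 × 333.89/340 ≈ 429 Hz.

429 Hz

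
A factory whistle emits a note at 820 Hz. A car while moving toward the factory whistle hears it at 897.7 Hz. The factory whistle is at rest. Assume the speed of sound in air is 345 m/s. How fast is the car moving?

33 m/s

f' = f · (v + v_o)/v ⇒ v_o = v · |f'/f − 1|.
v_o = 345 × |897.7/820 − 1| = 345 × 0.09476 ≈ 33 m/s.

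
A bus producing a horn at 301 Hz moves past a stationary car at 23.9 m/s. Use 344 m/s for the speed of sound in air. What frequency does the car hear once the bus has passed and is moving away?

281 Hz

Receding: f₂ = f · v/(v + v_s) = 301 × 344/367.9 ≈ 281 Hz.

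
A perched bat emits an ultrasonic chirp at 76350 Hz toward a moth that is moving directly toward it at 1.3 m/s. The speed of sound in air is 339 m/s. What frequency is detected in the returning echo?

The moth first receives the wave as a moving observer: f₁ = f₀ · (v + u)/v = 76350 × (339 + 1.3)/339 ≈ 76643 Hz.
The reflection then acts as a moving source: f₂ = f₁ · v/(v − u) ≈ 76938 Hz.

76938 Hz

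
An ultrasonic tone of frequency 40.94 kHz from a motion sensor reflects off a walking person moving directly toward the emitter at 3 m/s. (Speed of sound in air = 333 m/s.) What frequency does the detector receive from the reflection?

41.7 kHz

At the walking person (a moving observer), f₁ = f₀ · (v + u)/v = 40.94 × 336/333 ≈ 41.3 kHz.
On reflection it acts as a source moving toward the stationary detector: f₂ = f₁ · v/(v − u) = 41.3 × 333/330 ≈ 41.7 kHz.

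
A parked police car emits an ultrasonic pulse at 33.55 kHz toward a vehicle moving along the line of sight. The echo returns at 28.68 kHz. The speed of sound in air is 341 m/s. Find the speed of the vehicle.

27 m/s

Double Doppler shift off a moving reflector: f₂ = f₀ · (v + u)/(v − u) (u > 0 toward emitter).
Rearranging, u = v · (f₂ − f₀)/(f₂ + f₀) = 341 × -4.87/62.23 ≈ -27 m/s.
So the vehicle is moving at 27 m/s away from the emitter.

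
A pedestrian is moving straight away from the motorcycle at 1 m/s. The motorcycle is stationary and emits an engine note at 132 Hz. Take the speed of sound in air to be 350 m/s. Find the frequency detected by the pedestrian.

132 Hz

Only the observer moves, away from the source, so f' = f · (v − v_o)/v.
f' = 132 × (350 − 1)/350 = 132 × 349/350 ≈ 132 Hz.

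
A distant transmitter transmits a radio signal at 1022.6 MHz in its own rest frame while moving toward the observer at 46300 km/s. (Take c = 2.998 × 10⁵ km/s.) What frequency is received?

1194.9 MHz

β = v/c = 46300/299800 = 0.1544.
Relativistic Doppler for frequency: f' = f₀ · √((1 + β)/(1 − β)).
f' = 1022.6 × √(1.1544/0.8456) = 1022.6 × 1.16845 ≈ 1194.9 MHz.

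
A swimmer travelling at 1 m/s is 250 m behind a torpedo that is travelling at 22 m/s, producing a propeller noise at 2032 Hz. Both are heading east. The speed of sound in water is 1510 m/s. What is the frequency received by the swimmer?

The swimmer is behind, so the torpedo is moving away from it while the swimmer is moving toward the torpedo.
Both move, so f' = f · (v + v_o)/(v + v_s).
f' = 2032 × (1510 + 1)/(1510 + 22) = 2032 × 1511/1532 ≈ 2004 Hz.

2004 Hz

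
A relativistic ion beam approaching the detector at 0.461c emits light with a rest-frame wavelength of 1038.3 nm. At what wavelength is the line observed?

630.7 nm

Relativistic Doppler for wavelength: λ' = λ₀ · √((1 − β)/(1 + β)).
λ' = 1038.3 × √(0.5390/1.4610) = 1038.3 × 0.60739 ≈ 630.7 nm.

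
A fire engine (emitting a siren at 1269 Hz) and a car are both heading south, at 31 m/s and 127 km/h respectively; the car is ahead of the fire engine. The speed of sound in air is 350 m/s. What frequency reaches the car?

1252 Hz

127 km/h = 35.28 m/s.
The car is ahead, so the fire engine is moving toward it while the car is moving away from the fire engine.
General Doppler shift: f' = f · (v − v_o)/(v − v_s).
f' = 1269 × (350 − 35.28)/(350 − 31) = 1269 × 314.72/319 ≈ 1252 Hz.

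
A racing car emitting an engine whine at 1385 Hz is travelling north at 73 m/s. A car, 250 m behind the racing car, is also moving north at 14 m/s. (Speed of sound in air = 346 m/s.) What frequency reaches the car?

The car is behind, so the racing car is moving away from it while the car is moving toward the racing car.
General Doppler shift: f' = f · (v + v_o)/(v + v_s).
f' = 1385 × (346 + 14)/(346 + 73) = 1385 × 360/419 ≈ 1190 Hz.

1190 Hz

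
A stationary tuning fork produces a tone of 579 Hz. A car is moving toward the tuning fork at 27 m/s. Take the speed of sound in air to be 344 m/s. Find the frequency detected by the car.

Moving observer, stationary source: f' = f · (v + v_o)/v.
f' = 579 × (344 + 27)/344 = 579 × 371/344 ≈ 624 Hz.

624 Hz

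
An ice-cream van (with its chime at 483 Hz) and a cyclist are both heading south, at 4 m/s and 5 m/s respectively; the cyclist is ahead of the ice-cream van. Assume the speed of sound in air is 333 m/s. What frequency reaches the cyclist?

482 Hz

The cyclist is ahead, so the ice-cream van is moving toward it while the cyclist is moving away from the ice-cream van.
Both move, so f' = f · (v − v_o)/(v − v_s).
f' = 483 × (333 − 5)/(333 − 4) = 483 × 328/329 ≈ 482 Hz.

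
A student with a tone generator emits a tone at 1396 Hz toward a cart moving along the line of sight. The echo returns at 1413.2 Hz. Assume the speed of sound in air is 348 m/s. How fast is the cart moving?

2.13 m/s

Double Doppler shift off a moving reflector: f₂ = f₀ · (v + u)/(v − u) (u > 0 toward emitter).
Rearranging, u = v · (f₂ − f₀)/(f₂ + f₀) = 348 × 17.2/2809.2 ≈ 2.13 m/s.
So the cart is moving at 2.13 m/s toward the emitter.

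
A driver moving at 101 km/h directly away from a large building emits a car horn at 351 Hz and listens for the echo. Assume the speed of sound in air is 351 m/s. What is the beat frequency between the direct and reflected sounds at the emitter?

101 km/h = 28.06 m/s.
The large building receives the sound from a moving source: f₁ = f₀ · v/(v + v_e) = 351 × 351/379.06 ≈ 325.0 Hz.
On the return leg the driver is a moving observer: f₂ = f₁ · (v − v_e)/v = 325.0 × 322.94/351 ≈ 299.0 Hz.
Equivalently f₂ = f₀ · (v − v_e)/(v + v_e).
Beat against the emitted tone: |f₂ − f₀| = 2v_e·f₀/(v + v_e) = 2 × 28.06 × 351/379.06 ≈ 52.0 Hz.

52.0 Hz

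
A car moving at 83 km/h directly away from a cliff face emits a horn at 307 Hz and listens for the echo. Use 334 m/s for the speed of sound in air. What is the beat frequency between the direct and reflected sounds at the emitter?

83 km/h = 23.06 m/s.
The cliff face receives the sound from a moving source: f₁ = f₀ · v/(v + v_e) = 307 × 334/357.06 ≈ 287.2 Hz.
On the return leg the car is a moving observer: f₂ = f₁ · (v − v_e)/v = 287.2 × 310.94/334 ≈ 267.4 Hz.
Equivalently f₂ = f₀ · (v − v_e)/(v + v_e).
Beat against the emitted tone: |f₂ − f₀| = 2v_e·f₀/(v + v_e) = 2 × 23.06 × 307/357.06 ≈ 39.6 Hz.

39.6 Hz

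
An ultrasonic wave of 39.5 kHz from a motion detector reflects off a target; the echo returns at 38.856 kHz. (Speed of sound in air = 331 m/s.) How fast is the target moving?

2.72 m/s

Double Doppler shift off a moving reflector: f₂ = f₀ · (v + u)/(v − u) (u > 0 toward emitter).
Rearranging, u = v · (f₂ − f₀)/(f₂ + f₀) = 331 × -0.644/78.356 ≈ -2.72 m/s.
So the target is moving at 2.72 m/s away from the emitter.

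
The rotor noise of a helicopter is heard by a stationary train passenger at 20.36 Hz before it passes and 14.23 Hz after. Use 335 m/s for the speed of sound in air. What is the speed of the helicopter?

f₁/f₂ = (v + v_s)/(v − v_s), so v_s = v · (f₁ − f₂)/(f₁ + f₂).
v_s = 335 × (20.36 − 14.23)/(20.36 + 14.23) = 335 × 6.13/34.59 ≈ 59 m/s.

59 m/s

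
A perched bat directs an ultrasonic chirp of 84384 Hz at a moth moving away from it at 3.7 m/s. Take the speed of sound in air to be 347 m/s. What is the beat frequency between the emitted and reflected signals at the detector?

The moth first receives the wave as a moving observer: f₁ = f₀ · (v − u)/v = 84384 × (347 − 3.7)/347 ≈ 83484 Hz.
The reflection then acts as a moving source: f₂ = f₁ · v/(v + u) ≈ 82603 Hz.
Beat frequency: |f₂ − f₀| = 2u·f₀/(v + u) = 2 × 3.7 × 84384/350.7 ≈ 1781 Hz.

1781 Hz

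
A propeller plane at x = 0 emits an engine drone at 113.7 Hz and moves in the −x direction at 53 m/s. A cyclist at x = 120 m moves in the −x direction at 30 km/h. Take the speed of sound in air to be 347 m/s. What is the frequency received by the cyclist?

30 km/h = 8.333 m/s.
The observer lies on the +x side, so the source is heading away from the observer and the observer is heading toward the source.
General Doppler shift: f' = f · (v + v_o)/(v + v_s).
f' = 113.7 × (347 + 8.333)/(347 + 53) = 113.7 × 355.33/400 ≈ 101 Hz.

101 Hz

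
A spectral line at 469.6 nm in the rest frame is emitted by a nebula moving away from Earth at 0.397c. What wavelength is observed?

714.8 nm

Relativistic Doppler for wavelength: λ' = λ₀ · √((1 + β)/(1 − β)).
λ' = 469.6 × √(1.3970/0.6030) = 469.6 × 1.52209 ≈ 714.8 nm.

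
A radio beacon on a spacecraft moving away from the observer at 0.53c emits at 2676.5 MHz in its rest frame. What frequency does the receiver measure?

Relativistic Doppler for frequency: f' = f₀ · √((1 − β)/(1 + β)).
f' = 2676.5 × √(0.4700/1.5300) = 2676.5 × 0.55425 ≈ 1483.4 MHz.

1483.4 MHz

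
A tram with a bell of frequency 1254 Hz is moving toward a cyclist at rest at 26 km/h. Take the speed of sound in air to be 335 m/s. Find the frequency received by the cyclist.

26 km/h = 7.222 m/s.
With the source moving toward a stationary observer, f' = f · v/(v − v_s).
f' = 1254 × 335/(335 − 7.222) = 1254 × 335/327.8 ≈ 1282 Hz.

1282 Hz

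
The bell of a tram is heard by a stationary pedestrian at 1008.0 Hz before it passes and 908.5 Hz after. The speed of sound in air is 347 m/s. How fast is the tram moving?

f₁/f₂ = (v + v_s)/(v − v_s), so v_s = v · (f₁ − f₂)/(f₁ + f₂).
v_s = 347 × (1008.0 − 908.5)/(1008.0 + 908.5) = 347 × 99.5/1916.5 ≈ 18.0 m/s.

18.0 m/s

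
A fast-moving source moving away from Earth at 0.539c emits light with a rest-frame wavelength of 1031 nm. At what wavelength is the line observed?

1883.8 nm

Relativistic Doppler for wavelength: λ' = λ₀ · √((1 + β)/(1 − β)).
λ' = 1031 × √(1.5390/0.4610) = 1031 × 1.82713 ≈ 1883.8 nm.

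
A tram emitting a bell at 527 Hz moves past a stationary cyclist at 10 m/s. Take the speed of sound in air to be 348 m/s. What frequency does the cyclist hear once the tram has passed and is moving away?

Receding: f₂ = f · v/(v + v_s) = 527 × 348/358 ≈ 512 Hz.

512 Hz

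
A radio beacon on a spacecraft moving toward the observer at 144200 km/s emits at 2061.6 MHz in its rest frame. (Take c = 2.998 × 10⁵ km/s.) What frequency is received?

3482.5 MHz

β = v/c = 144200/299800 = 0.4810.
Relativistic Doppler for frequency: f' = f₀ · √((1 + β)/(1 − β)).
f' = 2061.6 × √(1.4810/0.5190) = 2061.6 × 1.68922 ≈ 3482.5 MHz.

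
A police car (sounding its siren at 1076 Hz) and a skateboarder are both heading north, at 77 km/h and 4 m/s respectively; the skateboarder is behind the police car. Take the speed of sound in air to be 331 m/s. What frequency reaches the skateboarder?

77 km/h = 21.39 m/s.
The skateboarder is behind, so the police car is moving away from it while the skateboarder is moving toward the police car.
General Doppler shift: f' = f · (v + v_o)/(v + v_s).
f' = 1076 × (331 + 4)/(331 + 21.39) = 1076 × 335/352.39 ≈ 1023 Hz.

1023 Hz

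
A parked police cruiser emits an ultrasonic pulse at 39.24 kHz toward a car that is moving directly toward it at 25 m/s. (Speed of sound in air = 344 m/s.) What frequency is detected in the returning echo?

At the car (a moving observer), f₁ = f₀ · (v + u)/v = 39.24 × 369/344 ≈ 42.1 kHz.
The reflection then acts as a moving source: f₂ = f₁ · v/(v − u) ≈ 45.4 kHz.

45.4 kHz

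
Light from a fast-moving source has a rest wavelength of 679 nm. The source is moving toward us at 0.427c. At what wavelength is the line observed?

Relativistic Doppler for wavelength: λ' = λ₀ · √((1 − β)/(1 + β)).
λ' = 679 × √(0.5730/1.4270) = 679 × 0.63367 ≈ 430.3 nm.

430.3 nm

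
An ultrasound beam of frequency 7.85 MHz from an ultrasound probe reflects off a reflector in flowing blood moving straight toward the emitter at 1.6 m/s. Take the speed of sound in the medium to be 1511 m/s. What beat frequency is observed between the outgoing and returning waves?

16642 Hz

At the reflector in flowing blood (a moving observer), f₁ = f₀ · (v + u)/v = 7.85 × 1512.6/1511 ≈ 7.85831 MHz.
On reflection it acts as a source moving toward the stationary detector: f₂ = f₁ · v/(v − u) = 7.85831 × 1511/1509.4 ≈ 7.86664 MHz.
Equivalently f₂ = f₀ · (v + u)/(v − u).
Beat frequency (with f₀ = 7850000 Hz): |f₂ − f₀| = 2u·f₀/(v − u) = 2 × 1.6 × 7850000/1509.4 ≈ 16642 Hz.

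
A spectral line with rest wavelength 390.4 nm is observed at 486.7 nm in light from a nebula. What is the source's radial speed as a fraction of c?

λ'/λ₀ = 1.2467 > 1 (redshift), so the source is receding.
λ'/λ₀ = √((1 + β)/(1 − β)) for a receding source ⇒ β = (r² − 1)/(r² + 1) with r = λ'/λ₀.
β = (1.5542 − 1)/(1.5542 + 1) ≈ 0.217.

0.217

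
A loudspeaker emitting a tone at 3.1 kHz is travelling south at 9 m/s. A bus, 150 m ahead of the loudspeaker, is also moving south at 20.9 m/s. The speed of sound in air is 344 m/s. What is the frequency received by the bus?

The bus is ahead, so the loudspeaker is moving toward it while the bus is moving away from the loudspeaker.
General Doppler shift: f' = f · (v − v_o)/(v − v_s).
f' = 3.1 × (344 − 20.9)/(344 − 9) = 3.1 × 323.1/335 ≈ 2.99 kHz.

2.99 kHz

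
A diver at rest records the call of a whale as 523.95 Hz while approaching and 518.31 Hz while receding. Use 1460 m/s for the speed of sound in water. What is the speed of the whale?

f₁/f₂ = (v + v_s)/(v − v_s), so v_s = v · (f₁ − f₂)/(f₁ + f₂).
v_s = 1460 × (523.95 − 518.31)/(523.95 + 518.31) = 1460 × 5.64/1042.26 ≈ 7.9 m/s.

7.9 m/s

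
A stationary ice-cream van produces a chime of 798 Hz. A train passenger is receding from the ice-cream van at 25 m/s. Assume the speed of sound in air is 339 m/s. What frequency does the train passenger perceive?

Only the observer moves, away from the source, so f' = f · (v − v_o)/v.
f' = 798 × (339 − 25)/339 = 798 × 314/339 ≈ 739 Hz.

739 Hz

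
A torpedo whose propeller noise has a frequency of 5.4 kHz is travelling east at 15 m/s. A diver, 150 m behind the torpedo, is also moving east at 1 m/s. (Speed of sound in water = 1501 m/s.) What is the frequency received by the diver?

The diver is behind, so the torpedo is moving away from it while the diver is moving toward the torpedo.
Both move, so f' = f · (v + v_o)/(v + v_s).
f' = 5.4 × (1501 + 1)/(1501 + 15) = 5.4 × 1502/1516 ≈ 5.35 kHz.

5.35 kHz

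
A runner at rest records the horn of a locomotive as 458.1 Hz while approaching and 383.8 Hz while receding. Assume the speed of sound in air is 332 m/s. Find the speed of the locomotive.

29 m/s

f₁/f₂ = (v + v_s)/(v − v_s), so v_s = v · (f₁ − f₂)/(f₁ + f₂).
v_s = 332 × (458.1 − 383.8)/(458.1 + 383.8) = 332 × 74.3/841.9 ≈ 29 m/s.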